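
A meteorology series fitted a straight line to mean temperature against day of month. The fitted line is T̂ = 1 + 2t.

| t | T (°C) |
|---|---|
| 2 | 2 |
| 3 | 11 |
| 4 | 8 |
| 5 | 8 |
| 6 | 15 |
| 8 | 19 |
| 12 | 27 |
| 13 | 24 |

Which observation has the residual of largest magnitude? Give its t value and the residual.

t = 3, e = 4

t=2: T̂ = 1 + 2·2 = 5; e = 2 − 5 = -3
t=3: T̂ = 1 + 2·3 = 7; e = 11 − 7 = 4
t=4: T̂ = 1 + 2·4 = 9; e = 8 − 9 = -1
t=5: T̂ = 1 + 2·5 = 11; e = 8 − 11 = -3
t=6: T̂ = 1 + 2·6 = 13; e = 15 − 13 = 2
t=8: T̂ = 1 + 2·8 = 17; e = 19 − 17 = 2
t=12: T̂ = 1 + 2·12 = 25; e = 27 − 25 = 2
t=13: T̂ = 1 + 2·13 = 27; e = 24 − 27 = -3
Largest |e| is 4 at t = 3, residual 4.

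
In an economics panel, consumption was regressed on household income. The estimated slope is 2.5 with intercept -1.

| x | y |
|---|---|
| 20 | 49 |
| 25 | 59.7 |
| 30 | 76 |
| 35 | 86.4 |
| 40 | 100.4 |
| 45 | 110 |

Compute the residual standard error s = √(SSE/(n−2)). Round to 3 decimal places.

s = 1.693

x=20: ŷ = -1 + 2.5·20 = 49; r = 49 − 49 = 0
x=25: ŷ = -1 + 2.5·25 = 61.5; r = 59.7 − 61.5 = -1.8
x=30: ŷ = -1 + 2.5·30 = 74; r = 76 − 74 = 2
x=35: ŷ = -1 + 2.5·35 = 86.5; r = 86.4 − 86.5 = -0.1
x=40: ŷ = -1 + 2.5·40 = 99; r = 100.4 − 99 = 1.4
x=45: ŷ = -1 + 2.5·45 = 111.5; r = 110 − 111.5 = -1.5
SSE = 0 + 3.24 + 4 + 0.01 + 1.96 + 2.25 = 11.46
s = √(11.46/4) = √2.865 ≈ 1.693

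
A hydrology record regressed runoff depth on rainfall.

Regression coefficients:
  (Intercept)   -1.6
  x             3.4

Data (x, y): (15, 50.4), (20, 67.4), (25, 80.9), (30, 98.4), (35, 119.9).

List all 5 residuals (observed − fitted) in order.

1, 1, -2.5, -2, 2.5

x=15: ŷ = -1.6 + 3.4·15 = 49.4; r = 50.4 − 49.4 = 1
x=20: ŷ = -1.6 + 3.4·20 = 66.4; r = 67.4 − 66.4 = 1
x=25: ŷ = -1.6 + 3.4·25 = 83.4; r = 80.9 − 83.4 = -2.5
x=30: ŷ = -1.6 + 3.4·30 = 100.4; r = 98.4 − 100.4 = -2
x=35: ŷ = -1.6 + 3.4·35 = 117.4; r = 119.9 − 117.4 = 2.5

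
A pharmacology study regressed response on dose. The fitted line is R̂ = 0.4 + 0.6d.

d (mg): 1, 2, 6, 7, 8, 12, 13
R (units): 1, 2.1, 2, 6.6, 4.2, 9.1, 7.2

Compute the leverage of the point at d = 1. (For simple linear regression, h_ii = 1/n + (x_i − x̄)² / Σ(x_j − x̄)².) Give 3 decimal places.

h = 0.433

d̄ = (1 + 2 + 6 + 7 + 8 + 12 + 13)/7 = 7
Σ(d − d̄)² = 36 + 25 + 1 + 0 + 1 + 25 + 36 = 124
h = 1/7 + (-6)²/124 = 0.142857 + 0.290323 = 0.433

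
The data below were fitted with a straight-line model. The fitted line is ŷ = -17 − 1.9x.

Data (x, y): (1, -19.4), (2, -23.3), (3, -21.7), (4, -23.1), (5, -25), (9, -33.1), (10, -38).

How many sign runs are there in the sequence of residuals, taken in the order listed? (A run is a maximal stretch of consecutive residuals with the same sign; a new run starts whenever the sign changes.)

3 runs

x=1: ŷ = -17 − 1.9·1 = -18.9; e = -19.4 − (-18.9) = -0.5
x=2: ŷ = -17 − 1.9·2 = -20.8; e = -23.3 − (-20.8) = -2.5
x=3: ŷ = -17 − 1.9·3 = -22.7; e = -21.7 − (-22.7) = 1
x=4: ŷ = -17 − 1.9·4 = -24.6; e = -23.1 − (-24.6) = 1.5
x=5: ŷ = -17 − 1.9·5 = -26.5; e = -25 − (-26.5) = 1.5
x=9: ŷ = -17 − 1.9·9 = -34.1; e = -33.1 − (-34.1) = 1
x=10: ŷ = -17 − 1.9·10 = -36; e = -38 − (-36) = -2
Signs: − − + + + + −
Runs: −×2, +×4, −×1 → 3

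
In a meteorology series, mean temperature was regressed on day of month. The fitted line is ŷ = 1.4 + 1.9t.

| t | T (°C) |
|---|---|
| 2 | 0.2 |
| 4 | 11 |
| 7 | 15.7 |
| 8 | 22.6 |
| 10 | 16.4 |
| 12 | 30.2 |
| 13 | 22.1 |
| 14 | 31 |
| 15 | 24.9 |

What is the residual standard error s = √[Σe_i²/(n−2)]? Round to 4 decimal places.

t=2: ŷ = 1.4 + 1.9·2 = 5.2; e = 0.2 − 5.2 = -5
t=4: ŷ = 1.4 + 1.9·4 = 9; e = 11 − 9 = 2
t=7: ŷ = 1.4 + 1.9·7 = 14.7; e = 15.7 − 14.7 = 1
t=8: ŷ = 1.4 + 1.9·8 = 16.6; e = 22.6 − 16.6 = 6
t=10: ŷ = 1.4 + 1.9·10 = 20.4; e = 16.4 − 20.4 = -4
t=12: ŷ = 1.4 + 1.9·12 = 24.2; e = 30.2 − 24.2 = 6
t=13: ŷ = 1.4 + 1.9·13 = 26.1; e = 22.1 − 26.1 = -4
t=14: ŷ = 1.4 + 1.9·14 = 28; e = 31 − 28 = 3
t=15: ŷ = 1.4 + 1.9·15 = 29.9; e = 24.9 − 29.9 = -5
SSE = 25 + 4 + 1 + 36 + 16 + 36 + 16 + 9 + 25 = 168
s = √(168/7) = √24 ≈ 4.8990

s = 4.8990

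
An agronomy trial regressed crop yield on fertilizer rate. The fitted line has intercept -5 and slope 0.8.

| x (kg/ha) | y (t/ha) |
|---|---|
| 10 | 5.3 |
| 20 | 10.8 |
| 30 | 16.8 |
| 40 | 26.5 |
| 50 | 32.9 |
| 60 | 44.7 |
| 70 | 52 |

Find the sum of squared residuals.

x=10: ŷ = -5 + 0.8·10 = 3; e = 5.3 − 3 = 2.3
x=20: ŷ = -5 + 0.8·20 = 11; e = 10.8 − 11 = -0.2
x=30: ŷ = -5 + 0.8·30 = 19; e = 16.8 − 19 = -2.2
x=40: ŷ = -5 + 0.8·40 = 27; e = 26.5 − 27 = -0.5
x=50: ŷ = -5 + 0.8·50 = 35; e = 32.9 − 35 = -2.1
x=60: ŷ = -5 + 0.8·60 = 43; e = 44.7 − 43 = 1.7
x=70: ŷ = -5 + 0.8·70 = 51; e = 52 − 51 = 1
SSE = 5.29 + 0.04 + 4.84 + 0.25 + 4.41 + 2.89 + 1 = 18.72

SSE = 18.72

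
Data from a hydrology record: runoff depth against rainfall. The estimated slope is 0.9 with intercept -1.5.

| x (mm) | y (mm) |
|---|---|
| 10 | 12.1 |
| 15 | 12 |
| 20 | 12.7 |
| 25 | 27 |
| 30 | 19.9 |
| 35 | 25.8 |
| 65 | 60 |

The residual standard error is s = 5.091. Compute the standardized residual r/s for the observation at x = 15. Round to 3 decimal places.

ŷ = -1.5 + 0.9·15 = 12
r = 12 − 12 = 0
r/s = 0 / 5.091 = 0.000

0.000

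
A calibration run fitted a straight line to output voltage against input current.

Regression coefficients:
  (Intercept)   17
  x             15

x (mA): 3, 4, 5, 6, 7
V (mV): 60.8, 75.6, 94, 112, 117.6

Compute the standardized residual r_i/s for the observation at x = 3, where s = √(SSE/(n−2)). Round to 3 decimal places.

-0.289

x=3: V̂ = 17 + 15·3 = 62; r = 60.8 − 62 = -1.2
x=4: V̂ = 17 + 15·4 = 77; r = 75.6 − 77 = -1.4
x=5: V̂ = 17 + 15·5 = 92; r = 94 − 92 = 2
x=6: V̂ = 17 + 15·6 = 107; r = 112 − 107 = 5
x=7: V̂ = 17 + 15·7 = 122; r = 117.6 − 122 = -4.4
SSE = 1.44 + 1.96 + 4 + 25 + 19.36 = 51.76
s = √(51.76/3) = 4.15371
r/s = -1.2 / 4.15371 = -0.289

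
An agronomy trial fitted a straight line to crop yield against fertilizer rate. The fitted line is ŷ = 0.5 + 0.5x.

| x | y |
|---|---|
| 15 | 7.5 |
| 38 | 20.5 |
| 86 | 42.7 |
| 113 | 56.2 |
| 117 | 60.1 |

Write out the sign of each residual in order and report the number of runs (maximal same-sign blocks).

x=15: ŷ = 0.5 + 0.5·15 = 8; e = 7.5 − 8 = -0.5
x=38: ŷ = 0.5 + 0.5·38 = 19.5; e = 20.5 − 19.5 = 1
x=86: ŷ = 0.5 + 0.5·86 = 43.5; e = 42.7 − 43.5 = -0.8
x=113: ŷ = 0.5 + 0.5·113 = 57; e = 56.2 − 57 = -0.8
x=117: ŷ = 0.5 + 0.5·117 = 59; e = 60.1 − 59 = 1.1
Signs: − + − − +
Runs: −×1, +×1, −×2, +×1 → 4

4 runs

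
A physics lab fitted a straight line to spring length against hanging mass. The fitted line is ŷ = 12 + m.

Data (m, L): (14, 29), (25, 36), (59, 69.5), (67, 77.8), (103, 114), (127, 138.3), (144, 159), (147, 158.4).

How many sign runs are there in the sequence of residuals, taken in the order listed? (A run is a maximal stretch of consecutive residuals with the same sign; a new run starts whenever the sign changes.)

4 runs

m=14: ŷ = 12 + 14 = 26; e = 29 − 26 = 3
m=25: ŷ = 12 + 25 = 37; e = 36 − 37 = -1
m=59: ŷ = 12 + 59 = 71; e = 69.5 − 71 = -1.5
m=67: ŷ = 12 + 67 = 79; e = 77.8 − 79 = -1.2
m=103: ŷ = 12 + 103 = 115; e = 114 − 115 = -1
m=127: ŷ = 12 + 127 = 139; e = 138.3 − 139 = -0.7
m=144: ŷ = 12 + 144 = 156; e = 159 − 156 = 3
m=147: ŷ = 12 + 147 = 159; e = 158.4 − 159 = -0.6
Signs: + − − − − − + −
Runs: +×1, −×5, +×1, −×1 → 4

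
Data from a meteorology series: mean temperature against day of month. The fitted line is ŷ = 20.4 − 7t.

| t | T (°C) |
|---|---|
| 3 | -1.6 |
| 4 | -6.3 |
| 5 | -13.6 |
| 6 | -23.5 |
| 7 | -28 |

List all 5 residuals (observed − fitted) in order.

t=3: ŷ = 20.4 − 7·3 = -0.6; r = -1.6 − (-0.6) = -1
t=4: ŷ = 20.4 − 7·4 = -7.6; r = -6.3 − (-7.6) = 1.3
t=5: ŷ = 20.4 − 7·5 = -14.6; r = -13.6 − (-14.6) = 1
t=6: ŷ = 20.4 − 7·6 = -21.6; r = -23.5 − (-21.6) = -1.9
t=7: ŷ = 20.4 − 7·7 = -28.6; r = -28 − (-28.6) = 0.6

-1, 1.3, 1, -1.9, 0.6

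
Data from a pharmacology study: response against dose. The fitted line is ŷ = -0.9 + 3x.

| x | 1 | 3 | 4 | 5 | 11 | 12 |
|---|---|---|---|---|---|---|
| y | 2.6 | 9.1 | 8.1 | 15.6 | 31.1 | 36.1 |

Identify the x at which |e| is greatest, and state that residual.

x=1: ŷ = -0.9 + 3·1 = 2.1; e = 2.6 − 2.1 = 0.5
x=3: ŷ = -0.9 + 3·3 = 8.1; e = 9.1 − 8.1 = 1
x=4: ŷ = -0.9 + 3·4 = 11.1; e = 8.1 − 11.1 = -3
x=5: ŷ = -0.9 + 3·5 = 14.1; e = 15.6 − 14.1 = 1.5
x=11: ŷ = -0.9 + 3·11 = 32.1; e = 31.1 − 32.1 = -1
x=12: ŷ = -0.9 + 3·12 = 35.1; e = 36.1 − 35.1 = 1
Largest |e| is 3 at x = 4, residual -3.

x = 4, e = -3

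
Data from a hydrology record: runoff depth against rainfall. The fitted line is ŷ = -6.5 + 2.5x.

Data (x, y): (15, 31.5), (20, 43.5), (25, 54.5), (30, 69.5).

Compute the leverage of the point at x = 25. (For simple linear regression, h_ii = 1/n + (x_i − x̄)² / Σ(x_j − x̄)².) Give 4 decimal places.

x̄ = (15 + 20 + 25 + 30)/4 = 22.5
Σ(x − x̄)² = 56.25 + 6.25 + 6.25 + 56.25 = 125
h = 1/4 + (2.5)²/125 = 0.25 + 0.05 = 0.3000

h = 0.3000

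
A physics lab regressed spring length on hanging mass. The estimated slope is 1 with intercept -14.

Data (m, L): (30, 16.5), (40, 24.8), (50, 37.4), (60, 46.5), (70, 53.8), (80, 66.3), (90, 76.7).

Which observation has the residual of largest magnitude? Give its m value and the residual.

m = 70, e = -2.2

m=30: L̂ = -14 + 30 = 16; e = 16.5 − 16 = 0.5
m=40: L̂ = -14 + 40 = 26; e = 24.8 − 26 = -1.2
m=50: L̂ = -14 + 50 = 36; e = 37.4 − 36 = 1.4
m=60: L̂ = -14 + 60 = 46; e = 46.5 − 46 = 0.5
m=70: L̂ = -14 + 70 = 56; e = 53.8 − 56 = -2.2
m=80: L̂ = -14 + 80 = 66; e = 66.3 − 66 = 0.3
m=90: L̂ = -14 + 90 = 76; e = 76.7 − 76 = 0.7
Largest |e| is 2.2 at m = 70, residual -2.2.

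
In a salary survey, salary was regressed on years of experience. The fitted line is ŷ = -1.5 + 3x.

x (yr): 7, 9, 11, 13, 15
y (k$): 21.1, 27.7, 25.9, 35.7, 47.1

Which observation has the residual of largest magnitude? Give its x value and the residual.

x=7: ŷ = -1.5 + 3·7 = 19.5; r = 21.1 − 19.5 = 1.6
x=9: ŷ = -1.5 + 3·9 = 25.5; r = 27.7 − 25.5 = 2.2
x=11: ŷ = -1.5 + 3·11 = 31.5; r = 25.9 − 31.5 = -5.6
x=13: ŷ = -1.5 + 3·13 = 37.5; r = 35.7 − 37.5 = -1.8
x=15: ŷ = -1.5 + 3·15 = 43.5; r = 47.1 − 43.5 = 3.6
Largest |r| is 5.6 at x = 11, residual -5.6.

x = 11, r = -5.6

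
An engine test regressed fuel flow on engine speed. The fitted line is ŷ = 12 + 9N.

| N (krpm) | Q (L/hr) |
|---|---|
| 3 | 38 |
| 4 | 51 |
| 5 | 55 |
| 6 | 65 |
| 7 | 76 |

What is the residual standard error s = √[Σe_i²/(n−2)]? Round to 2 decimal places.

N=3: ŷ = 12 + 9·3 = 39; e = 38 − 39 = -1
N=4: ŷ = 12 + 9·4 = 48; e = 51 − 48 = 3
N=5: ŷ = 12 + 9·5 = 57; e = 55 − 57 = -2
N=6: ŷ = 12 + 9·6 = 66; e = 65 − 66 = -1
N=7: ŷ = 12 + 9·7 = 75; e = 76 − 75 = 1
SSE = 1 + 9 + 4 + 1 + 1 = 16
s = √(16/3) = √5.33333 ≈ 2.31

s = 2.31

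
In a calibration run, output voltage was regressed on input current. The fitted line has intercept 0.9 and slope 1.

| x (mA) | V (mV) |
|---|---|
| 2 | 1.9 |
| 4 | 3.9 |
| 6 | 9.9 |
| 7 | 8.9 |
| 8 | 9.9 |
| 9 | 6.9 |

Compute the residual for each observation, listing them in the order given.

-1, -1, 3, 1, 1, -3

x=2: V̂ = 0.9 + 2 = 2.9; r = 1.9 − 2.9 = -1
x=4: V̂ = 0.9 + 4 = 4.9; r = 3.9 − 4.9 = -1
x=6: V̂ = 0.9 + 6 = 6.9; r = 9.9 − 6.9 = 3
x=7: V̂ = 0.9 + 7 = 7.9; r = 8.9 − 7.9 = 1
x=8: V̂ = 0.9 + 8 = 8.9; r = 9.9 − 8.9 = 1
x=9: V̂ = 0.9 + 9 = 9.9; r = 6.9 − 9.9 = -3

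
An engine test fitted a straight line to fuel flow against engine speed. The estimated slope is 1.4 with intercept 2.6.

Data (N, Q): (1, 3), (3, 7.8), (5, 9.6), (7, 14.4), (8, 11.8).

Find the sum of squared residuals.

SSE = 10

N=1: Q̂ = 2.6 + 1.4·1 = 4; r = 3 − 4 = -1
N=3: Q̂ = 2.6 + 1.4·3 = 6.8; r = 7.8 − 6.8 = 1
N=5: Q̂ = 2.6 + 1.4·5 = 9.6; r = 9.6 − 9.6 = 0
N=7: Q̂ = 2.6 + 1.4·7 = 12.4; r = 14.4 − 12.4 = 2
N=8: Q̂ = 2.6 + 1.4·8 = 13.8; r = 11.8 − 13.8 = -2
SSE = 1 + 1 + 0 + 4 + 4 = 10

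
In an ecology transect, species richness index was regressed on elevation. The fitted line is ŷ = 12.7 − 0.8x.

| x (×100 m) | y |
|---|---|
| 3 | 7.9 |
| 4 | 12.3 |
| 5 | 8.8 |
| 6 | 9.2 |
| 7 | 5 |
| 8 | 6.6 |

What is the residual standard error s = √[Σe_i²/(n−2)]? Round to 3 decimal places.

s = 2.225

x=3: ŷ = 12.7 − 0.8·3 = 10.3; e = 7.9 − 10.3 = -2.4
x=4: ŷ = 12.7 − 0.8·4 = 9.5; e = 12.3 − 9.5 = 2.8
x=5: ŷ = 12.7 − 0.8·5 = 8.7; e = 8.8 − 8.7 = 0.1
x=6: ŷ = 12.7 − 0.8·6 = 7.9; e = 9.2 − 7.9 = 1.3
x=7: ŷ = 12.7 − 0.8·7 = 7.1; e = 5 − 7.1 = -2.1
x=8: ŷ = 12.7 − 0.8·8 = 6.3; e = 6.6 − 6.3 = 0.3
SSE = 5.76 + 7.84 + 0.01 + 1.69 + 4.41 + 0.09 = 19.8
s = √(19.8/4) = √4.95 ≈ 2.225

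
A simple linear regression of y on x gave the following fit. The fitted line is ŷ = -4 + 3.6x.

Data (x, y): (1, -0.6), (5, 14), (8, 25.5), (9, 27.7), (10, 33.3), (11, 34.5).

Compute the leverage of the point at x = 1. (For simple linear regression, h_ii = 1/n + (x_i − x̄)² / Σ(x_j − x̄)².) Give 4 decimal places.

h = 0.7452

x̄ = (1 + 5 + 8 + 9 + 10 + 11)/6 = 7.33333
Σ(x − x̄)² = 40.1111 + 5.44444 + 0.444444 + 2.77778 + 7.11111 + 13.4444 = 69.3333
h = 1/6 + (-6.33333)²/69.3333 = 0.166667 + 0.578526 = 0.7452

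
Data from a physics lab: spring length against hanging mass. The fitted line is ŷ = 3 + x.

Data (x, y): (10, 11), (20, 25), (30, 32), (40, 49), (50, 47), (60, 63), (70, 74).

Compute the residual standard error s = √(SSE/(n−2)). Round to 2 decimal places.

x=10: ŷ = 3 + 10 = 13; r = 11 − 13 = -2
x=20: ŷ = 3 + 20 = 23; r = 25 − 23 = 2
x=30: ŷ = 3 + 30 = 33; r = 32 − 33 = -1
x=40: ŷ = 3 + 40 = 43; r = 49 − 43 = 6
x=50: ŷ = 3 + 50 = 53; r = 47 − 53 = -6
x=60: ŷ = 3 + 60 = 63; r = 63 − 63 = 0
x=70: ŷ = 3 + 70 = 73; r = 74 − 73 = 1
SSE = 4 + 4 + 1 + 36 + 36 + 0 + 1 = 82
s = √(82/5) = √16.4 ≈ 4.05

s = 4.05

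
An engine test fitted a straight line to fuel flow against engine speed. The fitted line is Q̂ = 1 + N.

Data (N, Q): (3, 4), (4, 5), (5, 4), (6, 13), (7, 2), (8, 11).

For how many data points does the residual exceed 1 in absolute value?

4

N=3: Q̂ = 1 + 3 = 4; r = 4 − 4 = 0
N=4: Q̂ = 1 + 4 = 5; r = 5 − 5 = 0
N=5: Q̂ = 1 + 5 = 6; r = 4 − 6 = -2
N=6: Q̂ = 1 + 6 = 7; r = 13 − 7 = 6
N=7: Q̂ = 1 + 7 = 8; r = 2 − 8 = -6
N=8: Q̂ = 1 + 8 = 9; r = 11 − 9 = 2
|r| > 1: N=5 (|r|=2), N=6 (|r|=6), N=7 (|r|=6), N=8 (|r|=2) → 4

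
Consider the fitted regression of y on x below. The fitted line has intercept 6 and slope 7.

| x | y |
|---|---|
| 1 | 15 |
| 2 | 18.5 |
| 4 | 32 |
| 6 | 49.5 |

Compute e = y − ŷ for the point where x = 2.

ŷ = 6 + 7·2 = 20
e = 18.5 − 20 = -1.5

e = -1.5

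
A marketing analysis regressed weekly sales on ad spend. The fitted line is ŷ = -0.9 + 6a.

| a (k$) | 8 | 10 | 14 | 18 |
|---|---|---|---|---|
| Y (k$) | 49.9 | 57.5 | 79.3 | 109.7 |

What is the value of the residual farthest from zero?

r = -3.8

a=8: ŷ = -0.9 + 6·8 = 47.1; r = 49.9 − 47.1 = 2.8
a=10: ŷ = -0.9 + 6·10 = 59.1; r = 57.5 − 59.1 = -1.6
a=14: ŷ = -0.9 + 6·14 = 83.1; r = 79.3 − 83.1 = -3.8
a=18: ŷ = -0.9 + 6·18 = 107.1; r = 109.7 − 107.1 = 2.6
Largest |r| is 3.8 at a = 14, residual -3.8.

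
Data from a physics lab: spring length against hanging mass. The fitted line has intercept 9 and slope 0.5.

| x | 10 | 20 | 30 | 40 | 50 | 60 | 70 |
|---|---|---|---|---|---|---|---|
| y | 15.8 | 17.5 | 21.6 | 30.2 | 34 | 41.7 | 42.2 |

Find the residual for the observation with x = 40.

ŷ = 9 + 0.5·40 = 29
e = 30.2 − 29 = 1.2

e = 1.2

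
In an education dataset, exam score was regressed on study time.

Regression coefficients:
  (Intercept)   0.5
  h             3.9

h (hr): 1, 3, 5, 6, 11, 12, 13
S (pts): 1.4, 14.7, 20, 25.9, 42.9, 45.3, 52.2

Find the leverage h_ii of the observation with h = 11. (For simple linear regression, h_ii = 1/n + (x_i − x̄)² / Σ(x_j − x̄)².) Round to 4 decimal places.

h = 0.2463

h̄ = (1 + 3 + 5 + 6 + 11 + 12 + 13)/7 = 7.28571
Σ(h − h̄)² = 39.5102 + 18.3673 + 5.22449 + 1.65306 + 13.7959 + 22.2245 + 32.6531 = 133.429
h = 1/7 + (3.71429)²/133.429 = 0.142857 + 0.103396 = 0.2463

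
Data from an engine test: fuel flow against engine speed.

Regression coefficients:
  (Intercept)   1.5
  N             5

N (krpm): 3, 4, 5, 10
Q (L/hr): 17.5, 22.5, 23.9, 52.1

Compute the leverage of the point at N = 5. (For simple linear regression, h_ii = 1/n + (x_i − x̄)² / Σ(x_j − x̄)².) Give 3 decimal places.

N̄ = (3 + 4 + 5 + 10)/4 = 5.5
Σ(N − N̄)² = 6.25 + 2.25 + 0.25 + 20.25 = 29
h = 1/4 + (-0.5)²/29 = 0.25 + 0.00862069 = 0.259

h = 0.259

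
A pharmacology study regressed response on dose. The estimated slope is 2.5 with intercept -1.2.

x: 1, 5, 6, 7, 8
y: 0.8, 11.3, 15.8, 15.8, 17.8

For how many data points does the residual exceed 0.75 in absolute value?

2

x=1: ŷ = -1.2 + 2.5·1 = 1.3; r = 0.8 − 1.3 = -0.5
x=5: ŷ = -1.2 + 2.5·5 = 11.3; r = 11.3 − 11.3 = 0
x=6: ŷ = -1.2 + 2.5·6 = 13.8; r = 15.8 − 13.8 = 2
x=7: ŷ = -1.2 + 2.5·7 = 16.3; r = 15.8 − 16.3 = -0.5
x=8: ŷ = -1.2 + 2.5·8 = 18.8; r = 17.8 − 18.8 = -1
|r| > 0.75: x=6 (|r|=2), x=8 (|r|=1) → 2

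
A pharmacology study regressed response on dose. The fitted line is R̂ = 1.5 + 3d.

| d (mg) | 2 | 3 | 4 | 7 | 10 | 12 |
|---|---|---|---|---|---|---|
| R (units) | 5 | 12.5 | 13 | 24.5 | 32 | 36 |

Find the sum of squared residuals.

d=2: R̂ = 1.5 + 3·2 = 7.5; e = 5 − 7.5 = -2.5
d=3: R̂ = 1.5 + 3·3 = 10.5; e = 12.5 − 10.5 = 2
d=4: R̂ = 1.5 + 3·4 = 13.5; e = 13 − 13.5 = -0.5
d=7: R̂ = 1.5 + 3·7 = 22.5; e = 24.5 − 22.5 = 2
d=10: R̂ = 1.5 + 3·10 = 31.5; e = 32 − 31.5 = 0.5
d=12: R̂ = 1.5 + 3·12 = 37.5; e = 36 − 37.5 = -1.5
SSE = 6.25 + 4 + 0.25 + 4 + 0.25 + 2.25 = 17

SSE = 17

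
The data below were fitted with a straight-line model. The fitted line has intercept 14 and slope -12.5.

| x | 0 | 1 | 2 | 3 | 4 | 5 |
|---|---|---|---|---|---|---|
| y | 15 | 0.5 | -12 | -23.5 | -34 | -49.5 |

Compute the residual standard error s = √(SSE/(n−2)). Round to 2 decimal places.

x=0: ŷ = 14 − 12.5·0 = 14; r = 15 − 14 = 1
x=1: ŷ = 14 − 12.5·1 = 1.5; r = 0.5 − 1.5 = -1
x=2: ŷ = 14 − 12.5·2 = -11; r = -12 − (-11) = -1
x=3: ŷ = 14 − 12.5·3 = -23.5; r = -23.5 − (-23.5) = 0
x=4: ŷ = 14 − 12.5·4 = -36; r = -34 − (-36) = 2
x=5: ŷ = 14 − 12.5·5 = -48.5; r = -49.5 − (-48.5) = -1
SSE = 1 + 1 + 1 + 0 + 4 + 1 = 8
s = √(8/4) = √2 ≈ 1.41

s = 1.41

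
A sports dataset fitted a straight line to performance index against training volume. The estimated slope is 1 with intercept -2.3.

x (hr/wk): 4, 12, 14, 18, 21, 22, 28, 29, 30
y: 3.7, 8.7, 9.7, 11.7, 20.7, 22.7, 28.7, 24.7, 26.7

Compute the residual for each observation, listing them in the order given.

2, -1, -2, -4, 2, 3, 3, -2, -1

x=4: ŷ = -2.3 + 4 = 1.7; r = 3.7 − 1.7 = 2
x=12: ŷ = -2.3 + 12 = 9.7; r = 8.7 − 9.7 = -1
x=14: ŷ = -2.3 + 14 = 11.7; r = 9.7 − 11.7 = -2
x=18: ŷ = -2.3 + 18 = 15.7; r = 11.7 − 15.7 = -4
x=21: ŷ = -2.3 + 21 = 18.7; r = 20.7 − 18.7 = 2
x=22: ŷ = -2.3 + 22 = 19.7; r = 22.7 − 19.7 = 3
x=28: ŷ = -2.3 + 28 = 25.7; r = 28.7 − 25.7 = 3
x=29: ŷ = -2.3 + 29 = 26.7; r = 24.7 − 26.7 = -2
x=30: ŷ = -2.3 + 30 = 27.7; r = 26.7 − 27.7 = -1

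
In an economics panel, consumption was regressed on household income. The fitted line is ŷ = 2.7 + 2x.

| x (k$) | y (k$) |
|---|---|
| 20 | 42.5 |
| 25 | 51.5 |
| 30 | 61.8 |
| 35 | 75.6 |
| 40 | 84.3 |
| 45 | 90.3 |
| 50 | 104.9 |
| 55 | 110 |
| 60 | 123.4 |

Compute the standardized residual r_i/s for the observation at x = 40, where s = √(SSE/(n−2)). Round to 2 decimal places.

x=20: ŷ = 2.7 + 2·20 = 42.7; r = 42.5 − 42.7 = -0.2
x=25: ŷ = 2.7 + 2·25 = 52.7; r = 51.5 − 52.7 = -1.2
x=30: ŷ = 2.7 + 2·30 = 62.7; r = 61.8 − 62.7 = -0.9
x=35: ŷ = 2.7 + 2·35 = 72.7; r = 75.6 − 72.7 = 2.9
x=40: ŷ = 2.7 + 2·40 = 82.7; r = 84.3 − 82.7 = 1.6
x=45: ŷ = 2.7 + 2·45 = 92.7; r = 90.3 − 92.7 = -2.4
x=50: ŷ = 2.7 + 2·50 = 102.7; r = 104.9 − 102.7 = 2.2
x=55: ŷ = 2.7 + 2·55 = 112.7; r = 110 − 112.7 = -2.7
x=60: ŷ = 2.7 + 2·60 = 122.7; r = 123.4 − 122.7 = 0.7
SSE = 0.04 + 1.44 + 0.81 + 8.41 + 2.56 + 5.76 + 4.84 + 7.29 + 0.49 = 31.64
s = √(31.64/7) = 2.12603
r/s = 1.6 / 2.12603 = 0.75

0.75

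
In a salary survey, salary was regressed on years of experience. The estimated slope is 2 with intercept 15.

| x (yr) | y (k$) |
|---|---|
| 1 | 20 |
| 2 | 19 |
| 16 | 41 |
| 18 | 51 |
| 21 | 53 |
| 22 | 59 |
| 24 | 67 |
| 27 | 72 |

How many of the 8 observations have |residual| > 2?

5

x=1: ŷ = 15 + 2·1 = 17; e = 20 − 17 = 3
x=2: ŷ = 15 + 2·2 = 19; e = 19 − 19 = 0
x=16: ŷ = 15 + 2·16 = 47; e = 41 − 47 = -6
x=18: ŷ = 15 + 2·18 = 51; e = 51 − 51 = 0
x=21: ŷ = 15 + 2·21 = 57; e = 53 − 57 = -4
x=22: ŷ = 15 + 2·22 = 59; e = 59 − 59 = 0
x=24: ŷ = 15 + 2·24 = 63; e = 67 − 63 = 4
x=27: ŷ = 15 + 2·27 = 69; e = 72 − 69 = 3
|e| > 2: x=1 (|e|=3), x=16 (|e|=6), x=21 (|e|=4), x=24 (|e|=4), x=27 (|e|=3) → 5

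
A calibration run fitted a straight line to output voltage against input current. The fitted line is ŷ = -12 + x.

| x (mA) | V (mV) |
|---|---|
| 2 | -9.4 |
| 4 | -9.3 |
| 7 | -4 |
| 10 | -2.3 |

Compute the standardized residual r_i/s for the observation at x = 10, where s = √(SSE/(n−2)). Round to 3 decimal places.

x=2: ŷ = -12 + 2 = -10; r = -9.4 − (-10) = 0.6
x=4: ŷ = -12 + 4 = -8; r = -9.3 − (-8) = -1.3
x=7: ŷ = -12 + 7 = -5; r = -4 − (-5) = 1
x=10: ŷ = -12 + 10 = -2; r = -2.3 − (-2) = -0.3
SSE = 0.36 + 1.69 + 1 + 0.09 = 3.14
s = √(3.14/2) = 1.253
r/s = -0.3 / 1.253 = -0.239

-0.239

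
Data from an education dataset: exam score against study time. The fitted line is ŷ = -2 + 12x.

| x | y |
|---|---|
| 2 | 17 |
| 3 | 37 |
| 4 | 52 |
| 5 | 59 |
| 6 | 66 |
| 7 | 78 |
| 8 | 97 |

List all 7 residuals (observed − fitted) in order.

-5, 3, 6, 1, -4, -4, 3

x=2: ŷ = -2 + 12·2 = 22; e = 17 − 22 = -5
x=3: ŷ = -2 + 12·3 = 34; e = 37 − 34 = 3
x=4: ŷ = -2 + 12·4 = 46; e = 52 − 46 = 6
x=5: ŷ = -2 + 12·5 = 58; e = 59 − 58 = 1
x=6: ŷ = -2 + 12·6 = 70; e = 66 − 70 = -4
x=7: ŷ = -2 + 12·7 = 82; e = 78 − 82 = -4
x=8: ŷ = -2 + 12·8 = 94; e = 97 − 94 = 3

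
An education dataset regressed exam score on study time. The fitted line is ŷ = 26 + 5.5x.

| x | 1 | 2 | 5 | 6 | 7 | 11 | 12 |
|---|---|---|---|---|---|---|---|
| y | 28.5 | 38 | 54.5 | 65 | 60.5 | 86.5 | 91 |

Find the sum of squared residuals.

SSE = 64

x=1: ŷ = 26 + 5.5·1 = 31.5; e = 28.5 − 31.5 = -3
x=2: ŷ = 26 + 5.5·2 = 37; e = 38 − 37 = 1
x=5: ŷ = 26 + 5.5·5 = 53.5; e = 54.5 − 53.5 = 1
x=6: ŷ = 26 + 5.5·6 = 59; e = 65 − 59 = 6
x=7: ŷ = 26 + 5.5·7 = 64.5; e = 60.5 − 64.5 = -4
x=11: ŷ = 26 + 5.5·11 = 86.5; e = 86.5 − 86.5 = 0
x=12: ŷ = 26 + 5.5·12 = 92; e = 91 − 92 = -1
SSE = 9 + 1 + 1 + 36 + 16 + 0 + 1 = 64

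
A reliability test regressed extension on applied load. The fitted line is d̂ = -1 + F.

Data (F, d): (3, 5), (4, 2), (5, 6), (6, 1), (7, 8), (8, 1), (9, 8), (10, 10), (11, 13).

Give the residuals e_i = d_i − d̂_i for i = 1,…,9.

3, -1, 2, -4, 2, -6, 0, 1, 3

F=3: d̂ = -1 + 3 = 2; e = 5 − 2 = 3
F=4: d̂ = -1 + 4 = 3; e = 2 − 3 = -1
F=5: d̂ = -1 + 5 = 4; e = 6 − 4 = 2
F=6: d̂ = -1 + 6 = 5; e = 1 − 5 = -4
F=7: d̂ = -1 + 7 = 6; e = 8 − 6 = 2
F=8: d̂ = -1 + 8 = 7; e = 1 − 7 = -6
F=9: d̂ = -1 + 9 = 8; e = 8 − 8 = 0
F=10: d̂ = -1 + 10 = 9; e = 10 − 9 = 1
F=11: d̂ = -1 + 11 = 10; e = 13 − 10 = 3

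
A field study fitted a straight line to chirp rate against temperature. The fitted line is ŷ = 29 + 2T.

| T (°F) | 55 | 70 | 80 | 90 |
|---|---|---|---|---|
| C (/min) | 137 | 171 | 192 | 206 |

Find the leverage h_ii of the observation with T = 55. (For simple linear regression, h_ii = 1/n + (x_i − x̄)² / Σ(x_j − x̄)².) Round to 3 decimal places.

T̄ = (55 + 70 + 80 + 90)/4 = 73.75
Σ(T − T̄)² = 351.562 + 14.0625 + 39.0625 + 264.062 = 668.75
h = 1/4 + (-18.75)²/668.75 = 0.25 + 0.525701 = 0.776

h = 0.776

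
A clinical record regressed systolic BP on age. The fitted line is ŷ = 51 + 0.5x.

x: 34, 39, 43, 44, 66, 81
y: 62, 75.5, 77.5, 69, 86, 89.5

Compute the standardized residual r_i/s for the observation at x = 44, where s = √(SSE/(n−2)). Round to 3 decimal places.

-0.763

x=34: ŷ = 51 + 0.5·34 = 68; r = 62 − 68 = -6
x=39: ŷ = 51 + 0.5·39 = 70.5; r = 75.5 − 70.5 = 5
x=43: ŷ = 51 + 0.5·43 = 72.5; r = 77.5 − 72.5 = 5
x=44: ŷ = 51 + 0.5·44 = 73; r = 69 − 73 = -4
x=66: ŷ = 51 + 0.5·66 = 84; r = 86 − 84 = 2
x=81: ŷ = 51 + 0.5·81 = 91.5; r = 89.5 − 91.5 = -2
SSE = 36 + 25 + 25 + 16 + 4 + 4 = 110
s = √(110/4) = 5.24404
r/s = -4 / 5.24404 = -0.763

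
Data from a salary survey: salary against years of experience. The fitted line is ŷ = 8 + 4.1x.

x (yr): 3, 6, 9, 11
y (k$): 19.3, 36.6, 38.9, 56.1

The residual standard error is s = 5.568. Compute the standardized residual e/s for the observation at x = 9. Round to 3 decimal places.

ŷ = 8 + 4.1·9 = 44.9
e = 38.9 − 44.9 = -6
e/s = -6 / 5.568 = -1.078

-1.078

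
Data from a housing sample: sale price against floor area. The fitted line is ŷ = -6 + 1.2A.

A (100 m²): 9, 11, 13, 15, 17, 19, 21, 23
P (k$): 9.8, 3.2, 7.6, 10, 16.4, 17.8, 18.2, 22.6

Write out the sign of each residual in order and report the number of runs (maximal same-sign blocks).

A=9: ŷ = -6 + 1.2·9 = 4.8; r = 9.8 − 4.8 = 5
A=11: ŷ = -6 + 1.2·11 = 7.2; r = 3.2 − 7.2 = -4
A=13: ŷ = -6 + 1.2·13 = 9.6; r = 7.6 − 9.6 = -2
A=15: ŷ = -6 + 1.2·15 = 12; r = 10 − 12 = -2
A=17: ŷ = -6 + 1.2·17 = 14.4; r = 16.4 − 14.4 = 2
A=19: ŷ = -6 + 1.2·19 = 16.8; r = 17.8 − 16.8 = 1
A=21: ŷ = -6 + 1.2·21 = 19.2; r = 18.2 − 19.2 = -1
A=23: ŷ = -6 + 1.2·23 = 21.6; r = 22.6 − 21.6 = 1
Signs: + − − − + + − +
Runs: +×1, −×3, +×2, −×1, +×1 → 5

5 runs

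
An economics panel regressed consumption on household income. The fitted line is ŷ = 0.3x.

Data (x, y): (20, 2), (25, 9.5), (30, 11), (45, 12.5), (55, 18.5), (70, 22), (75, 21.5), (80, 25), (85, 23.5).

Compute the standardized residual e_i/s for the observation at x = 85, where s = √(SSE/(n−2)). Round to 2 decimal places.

x=20: ŷ = 0.3·20 = 6; e = 2 − 6 = -4
x=25: ŷ = 0.3·25 = 7.5; e = 9.5 − 7.5 = 2
x=30: ŷ = 0.3·30 = 9; e = 11 − 9 = 2
x=45: ŷ = 0.3·45 = 13.5; e = 12.5 − 13.5 = -1
x=55: ŷ = 0.3·55 = 16.5; e = 18.5 − 16.5 = 2
x=70: ŷ = 0.3·70 = 21; e = 22 − 21 = 1
x=75: ŷ = 0.3·75 = 22.5; e = 21.5 − 22.5 = -1
x=80: ŷ = 0.3·80 = 24; e = 25 − 24 = 1
x=85: ŷ = 0.3·85 = 25.5; e = 23.5 − 25.5 = -2
SSE = 16 + 4 + 4 + 1 + 4 + 1 + 1 + 1 + 4 = 36
s = √(36/7) = 2.26779
e/s = -2 / 2.26779 = -0.88

-0.88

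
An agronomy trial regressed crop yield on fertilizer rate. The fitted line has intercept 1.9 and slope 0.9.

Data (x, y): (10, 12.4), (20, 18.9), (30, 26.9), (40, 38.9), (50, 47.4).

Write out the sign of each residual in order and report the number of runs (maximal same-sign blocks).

3 runs

x=10: ŷ = 1.9 + 0.9·10 = 10.9; e = 12.4 − 10.9 = 1.5
x=20: ŷ = 1.9 + 0.9·20 = 19.9; e = 18.9 − 19.9 = -1
x=30: ŷ = 1.9 + 0.9·30 = 28.9; e = 26.9 − 28.9 = -2
x=40: ŷ = 1.9 + 0.9·40 = 37.9; e = 38.9 − 37.9 = 1
x=50: ŷ = 1.9 + 0.9·50 = 46.9; e = 47.4 − 46.9 = 0.5
Signs: + − − + +
Runs: +×1, −×2, +×2 → 3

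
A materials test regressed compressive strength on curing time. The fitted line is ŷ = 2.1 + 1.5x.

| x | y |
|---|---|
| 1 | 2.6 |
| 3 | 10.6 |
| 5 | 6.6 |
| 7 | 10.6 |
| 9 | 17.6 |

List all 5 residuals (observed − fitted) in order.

-1, 4, -3, -2, 2

x=1: ŷ = 2.1 + 1.5·1 = 3.6; r = 2.6 − 3.6 = -1
x=3: ŷ = 2.1 + 1.5·3 = 6.6; r = 10.6 − 6.6 = 4
x=5: ŷ = 2.1 + 1.5·5 = 9.6; r = 6.6 − 9.6 = -3
x=7: ŷ = 2.1 + 1.5·7 = 12.6; r = 10.6 − 12.6 = -2
x=9: ŷ = 2.1 + 1.5·9 = 15.6; r = 17.6 − 15.6 = 2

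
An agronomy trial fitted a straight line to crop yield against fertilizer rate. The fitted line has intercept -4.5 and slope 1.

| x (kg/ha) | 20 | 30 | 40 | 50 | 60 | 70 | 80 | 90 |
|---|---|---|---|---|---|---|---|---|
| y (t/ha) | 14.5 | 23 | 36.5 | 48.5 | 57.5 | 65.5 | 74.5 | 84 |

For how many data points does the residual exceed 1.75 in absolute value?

3

x=20: ŷ = -4.5 + 20 = 15.5; r = 14.5 − 15.5 = -1
x=30: ŷ = -4.5 + 30 = 25.5; r = 23 − 25.5 = -2.5
x=40: ŷ = -4.5 + 40 = 35.5; r = 36.5 − 35.5 = 1
x=50: ŷ = -4.5 + 50 = 45.5; r = 48.5 − 45.5 = 3
x=60: ŷ = -4.5 + 60 = 55.5; r = 57.5 − 55.5 = 2
x=70: ŷ = -4.5 + 70 = 65.5; r = 65.5 − 65.5 = 0
x=80: ŷ = -4.5 + 80 = 75.5; r = 74.5 − 75.5 = -1
x=90: ŷ = -4.5 + 90 = 85.5; r = 84 − 85.5 = -1.5
|r| > 1.75: x=30 (|r|=2.5), x=50 (|r|=3), x=60 (|r|=2) → 3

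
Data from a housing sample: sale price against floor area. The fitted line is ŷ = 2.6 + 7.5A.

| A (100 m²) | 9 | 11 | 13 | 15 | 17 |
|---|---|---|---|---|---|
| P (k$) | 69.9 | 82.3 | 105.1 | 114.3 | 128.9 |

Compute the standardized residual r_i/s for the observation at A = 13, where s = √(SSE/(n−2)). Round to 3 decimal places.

1.465

A=9: ŷ = 2.6 + 7.5·9 = 70.1; r = 69.9 − 70.1 = -0.2
A=11: ŷ = 2.6 + 7.5·11 = 85.1; r = 82.3 − 85.1 = -2.8
A=13: ŷ = 2.6 + 7.5·13 = 100.1; r = 105.1 − 100.1 = 5
A=15: ŷ = 2.6 + 7.5·15 = 115.1; r = 114.3 − 115.1 = -0.8
A=17: ŷ = 2.6 + 7.5·17 = 130.1; r = 128.9 − 130.1 = -1.2
SSE = 0.04 + 7.84 + 25 + 0.64 + 1.44 = 34.96
s = √(34.96/3) = 3.4137
r/s = 5 / 3.4137 = 1.465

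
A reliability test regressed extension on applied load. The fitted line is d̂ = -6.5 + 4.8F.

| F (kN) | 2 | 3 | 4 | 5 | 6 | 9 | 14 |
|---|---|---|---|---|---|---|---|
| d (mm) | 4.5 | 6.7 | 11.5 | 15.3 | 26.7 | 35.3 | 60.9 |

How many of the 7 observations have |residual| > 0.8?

6

F=2: d̂ = -6.5 + 4.8·2 = 3.1; e = 4.5 − 3.1 = 1.4
F=3: d̂ = -6.5 + 4.8·3 = 7.9; e = 6.7 − 7.9 = -1.2
F=4: d̂ = -6.5 + 4.8·4 = 12.7; e = 11.5 − 12.7 = -1.2
F=5: d̂ = -6.5 + 4.8·5 = 17.5; e = 15.3 − 17.5 = -2.2
F=6: d̂ = -6.5 + 4.8·6 = 22.3; e = 26.7 − 22.3 = 4.4
F=9: d̂ = -6.5 + 4.8·9 = 36.7; e = 35.3 − 36.7 = -1.4
F=14: d̂ = -6.5 + 4.8·14 = 60.7; e = 60.9 − 60.7 = 0.2
|e| > 0.8: F=2 (|e|=1.4), F=3 (|e|=1.2), F=4 (|e|=1.2), F=5 (|e|=2.2), F=6 (|e|=4.4), F=9 (|e|=1.4) → 6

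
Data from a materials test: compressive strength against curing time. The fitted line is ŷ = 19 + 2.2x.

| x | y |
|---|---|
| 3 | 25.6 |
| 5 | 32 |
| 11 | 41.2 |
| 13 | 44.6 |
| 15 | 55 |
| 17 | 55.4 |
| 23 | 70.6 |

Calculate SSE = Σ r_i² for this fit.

SSE = 28

x=3: ŷ = 19 + 2.2·3 = 25.6; r = 25.6 − 25.6 = 0
x=5: ŷ = 19 + 2.2·5 = 30; r = 32 − 30 = 2
x=11: ŷ = 19 + 2.2·11 = 43.2; r = 41.2 − 43.2 = -2
x=13: ŷ = 19 + 2.2·13 = 47.6; r = 44.6 − 47.6 = -3
x=15: ŷ = 19 + 2.2·15 = 52; r = 55 − 52 = 3
x=17: ŷ = 19 + 2.2·17 = 56.4; r = 55.4 − 56.4 = -1
x=23: ŷ = 19 + 2.2·23 = 69.6; r = 70.6 − 69.6 = 1
SSE = 0 + 4 + 4 + 9 + 9 + 1 + 1 = 28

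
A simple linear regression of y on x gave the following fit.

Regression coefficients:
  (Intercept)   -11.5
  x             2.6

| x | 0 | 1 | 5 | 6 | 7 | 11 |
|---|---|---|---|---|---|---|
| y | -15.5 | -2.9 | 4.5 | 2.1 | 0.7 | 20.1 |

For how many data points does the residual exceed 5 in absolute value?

2

x=0: ŷ = -11.5 + 2.6·0 = -11.5; r = -15.5 − (-11.5) = -4
x=1: ŷ = -11.5 + 2.6·1 = -8.9; r = -2.9 − (-8.9) = 6
x=5: ŷ = -11.5 + 2.6·5 = 1.5; r = 4.5 − 1.5 = 3
x=6: ŷ = -11.5 + 2.6·6 = 4.1; r = 2.1 − 4.1 = -2
x=7: ŷ = -11.5 + 2.6·7 = 6.7; r = 0.7 − 6.7 = -6
x=11: ŷ = -11.5 + 2.6·11 = 17.1; r = 20.1 − 17.1 = 3
|r| > 5: x=1 (|r|=6), x=7 (|r|=6) → 2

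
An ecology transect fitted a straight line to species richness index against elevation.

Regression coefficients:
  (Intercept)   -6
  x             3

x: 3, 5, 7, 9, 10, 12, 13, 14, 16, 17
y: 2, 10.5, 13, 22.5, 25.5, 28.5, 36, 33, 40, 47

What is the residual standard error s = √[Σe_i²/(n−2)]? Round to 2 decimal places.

x=3: ŷ = -6 + 3·3 = 3; e = 2 − 3 = -1
x=5: ŷ = -6 + 3·5 = 9; e = 10.5 − 9 = 1.5
x=7: ŷ = -6 + 3·7 = 15; e = 13 − 15 = -2
x=9: ŷ = -6 + 3·9 = 21; e = 22.5 − 21 = 1.5
x=10: ŷ = -6 + 3·10 = 24; e = 25.5 − 24 = 1.5
x=12: ŷ = -6 + 3·12 = 30; e = 28.5 − 30 = -1.5
x=13: ŷ = -6 + 3·13 = 33; e = 36 − 33 = 3
x=14: ŷ = -6 + 3·14 = 36; e = 33 − 36 = -3
x=16: ŷ = -6 + 3·16 = 42; e = 40 − 42 = -2
x=17: ŷ = -6 + 3·17 = 45; e = 47 − 45 = 2
SSE = 1 + 2.25 + 4 + 2.25 + 2.25 + 2.25 + 9 + 9 + 4 + 4 = 40
s = √(40/8) = √5 ≈ 2.24

s = 2.24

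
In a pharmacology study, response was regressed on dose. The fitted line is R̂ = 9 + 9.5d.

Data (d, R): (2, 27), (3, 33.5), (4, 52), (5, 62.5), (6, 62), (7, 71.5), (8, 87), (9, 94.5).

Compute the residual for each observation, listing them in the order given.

-1, -4, 5, 6, -4, -4, 2, 0

d=2: R̂ = 9 + 9.5·2 = 28; e = 27 − 28 = -1
d=3: R̂ = 9 + 9.5·3 = 37.5; e = 33.5 − 37.5 = -4
d=4: R̂ = 9 + 9.5·4 = 47; e = 52 − 47 = 5
d=5: R̂ = 9 + 9.5·5 = 56.5; e = 62.5 − 56.5 = 6
d=6: R̂ = 9 + 9.5·6 = 66; e = 62 − 66 = -4
d=7: R̂ = 9 + 9.5·7 = 75.5; e = 71.5 − 75.5 = -4
d=8: R̂ = 9 + 9.5·8 = 85; e = 87 − 85 = 2
d=9: R̂ = 9 + 9.5·9 = 94.5; e = 94.5 − 94.5 = 0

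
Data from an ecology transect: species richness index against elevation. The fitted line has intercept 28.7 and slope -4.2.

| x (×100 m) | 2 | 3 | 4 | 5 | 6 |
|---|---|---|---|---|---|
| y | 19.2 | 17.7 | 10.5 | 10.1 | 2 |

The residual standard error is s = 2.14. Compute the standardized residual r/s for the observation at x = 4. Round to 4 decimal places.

ŷ = 28.7 − 4.2·4 = 11.9
r = 10.5 − 11.9 = -1.4
r/s = -1.4 / 2.14 = -0.6542

-0.6542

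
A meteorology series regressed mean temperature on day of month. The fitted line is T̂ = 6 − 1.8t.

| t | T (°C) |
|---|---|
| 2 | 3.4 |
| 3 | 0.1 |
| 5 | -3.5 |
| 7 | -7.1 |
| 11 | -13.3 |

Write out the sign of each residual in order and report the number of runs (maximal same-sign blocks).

3 runs

t=2: T̂ = 6 − 1.8·2 = 2.4; r = 3.4 − 2.4 = 1
t=3: T̂ = 6 − 1.8·3 = 0.6; r = 0.1 − 0.6 = -0.5
t=5: T̂ = 6 − 1.8·5 = -3; r = -3.5 − (-3) = -0.5
t=7: T̂ = 6 − 1.8·7 = -6.6; r = -7.1 − (-6.6) = -0.5
t=11: T̂ = 6 − 1.8·11 = -13.8; r = -13.3 − (-13.8) = 0.5
Signs: + − − − +
Runs: +×1, −×3, +×1 → 3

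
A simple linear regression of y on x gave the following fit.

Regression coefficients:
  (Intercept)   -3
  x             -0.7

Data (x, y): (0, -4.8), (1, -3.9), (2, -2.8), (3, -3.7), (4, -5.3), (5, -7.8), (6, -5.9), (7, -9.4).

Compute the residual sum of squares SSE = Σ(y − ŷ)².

SSE = 13.68

x=0: ŷ = -3 − 0.7·0 = -3; r = -4.8 − (-3) = -1.8
x=1: ŷ = -3 − 0.7·1 = -3.7; r = -3.9 − (-3.7) = -0.2
x=2: ŷ = -3 − 0.7·2 = -4.4; r = -2.8 − (-4.4) = 1.6
x=3: ŷ = -3 − 0.7·3 = -5.1; r = -3.7 − (-5.1) = 1.4
x=4: ŷ = -3 − 0.7·4 = -5.8; r = -5.3 − (-5.8) = 0.5
x=5: ŷ = -3 − 0.7·5 = -6.5; r = -7.8 − (-6.5) = -1.3
x=6: ŷ = -3 − 0.7·6 = -7.2; r = -5.9 − (-7.2) = 1.3
x=7: ŷ = -3 − 0.7·7 = -7.9; r = -9.4 − (-7.9) = -1.5
SSE = 3.24 + 0.04 + 2.56 + 1.96 + 0.25 + 1.69 + 1.69 + 2.25 = 13.68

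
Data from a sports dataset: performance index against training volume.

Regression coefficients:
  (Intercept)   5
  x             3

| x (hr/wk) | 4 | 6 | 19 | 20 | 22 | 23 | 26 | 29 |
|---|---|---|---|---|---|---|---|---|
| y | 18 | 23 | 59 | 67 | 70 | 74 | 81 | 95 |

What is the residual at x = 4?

ŷ = 5 + 3·4 = 17
r = 18 − 17 = 1

r = 1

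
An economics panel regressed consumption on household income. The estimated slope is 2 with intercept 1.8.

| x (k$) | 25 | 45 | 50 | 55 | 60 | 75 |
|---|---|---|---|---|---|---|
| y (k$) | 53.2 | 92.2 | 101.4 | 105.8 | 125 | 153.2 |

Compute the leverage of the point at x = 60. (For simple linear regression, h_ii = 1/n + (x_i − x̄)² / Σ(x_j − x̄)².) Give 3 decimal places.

h = 0.217

x̄ = (25 + 45 + 50 + 55 + 60 + 75)/6 = 51.6667
Σ(x − x̄)² = 711.111 + 44.4444 + 2.77778 + 11.1111 + 69.4444 + 544.444 = 1383.33
h = 1/6 + (8.33333)²/1383.33 = 0.166667 + 0.0502008 = 0.217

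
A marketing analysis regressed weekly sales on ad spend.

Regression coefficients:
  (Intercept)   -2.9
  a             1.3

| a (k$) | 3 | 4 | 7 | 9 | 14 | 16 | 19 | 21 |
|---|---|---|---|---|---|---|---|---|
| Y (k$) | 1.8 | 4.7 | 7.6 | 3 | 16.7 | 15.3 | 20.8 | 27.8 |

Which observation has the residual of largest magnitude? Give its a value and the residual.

a = 9, r = -5.8

a=3: ŷ = -2.9 + 1.3·3 = 1; r = 1.8 − 1 = 0.8
a=4: ŷ = -2.9 + 1.3·4 = 2.3; r = 4.7 − 2.3 = 2.4
a=7: ŷ = -2.9 + 1.3·7 = 6.2; r = 7.6 − 6.2 = 1.4
a=9: ŷ = -2.9 + 1.3·9 = 8.8; r = 3 − 8.8 = -5.8
a=14: ŷ = -2.9 + 1.3·14 = 15.3; r = 16.7 − 15.3 = 1.4
a=16: ŷ = -2.9 + 1.3·16 = 17.9; r = 15.3 − 17.9 = -2.6
a=19: ŷ = -2.9 + 1.3·19 = 21.8; r = 20.8 − 21.8 = -1
a=21: ŷ = -2.9 + 1.3·21 = 24.4; r = 27.8 − 24.4 = 3.4
Largest |r| is 5.8 at a = 9, residual -5.8.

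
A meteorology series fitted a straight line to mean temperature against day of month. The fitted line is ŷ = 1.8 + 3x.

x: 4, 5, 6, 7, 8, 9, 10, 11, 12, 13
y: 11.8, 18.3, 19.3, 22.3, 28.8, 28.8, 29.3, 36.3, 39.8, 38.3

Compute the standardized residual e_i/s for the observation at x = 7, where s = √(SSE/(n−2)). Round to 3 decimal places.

x=4: ŷ = 1.8 + 3·4 = 13.8; e = 11.8 − 13.8 = -2
x=5: ŷ = 1.8 + 3·5 = 16.8; e = 18.3 − 16.8 = 1.5
x=6: ŷ = 1.8 + 3·6 = 19.8; e = 19.3 − 19.8 = -0.5
x=7: ŷ = 1.8 + 3·7 = 22.8; e = 22.3 − 22.8 = -0.5
x=8: ŷ = 1.8 + 3·8 = 25.8; e = 28.8 − 25.8 = 3
x=9: ŷ = 1.8 + 3·9 = 28.8; e = 28.8 − 28.8 = 0
x=10: ŷ = 1.8 + 3·10 = 31.8; e = 29.3 − 31.8 = -2.5
x=11: ŷ = 1.8 + 3·11 = 34.8; e = 36.3 − 34.8 = 1.5
x=12: ŷ = 1.8 + 3·12 = 37.8; e = 39.8 − 37.8 = 2
x=13: ŷ = 1.8 + 3·13 = 40.8; e = 38.3 − 40.8 = -2.5
SSE = 4 + 2.25 + 0.25 + 0.25 + 9 + 0 + 6.25 + 2.25 + 4 + 6.25 = 34.5
s = √(34.5/8) = 2.07666
e/s = -0.5 / 2.07666 = -0.241

-0.241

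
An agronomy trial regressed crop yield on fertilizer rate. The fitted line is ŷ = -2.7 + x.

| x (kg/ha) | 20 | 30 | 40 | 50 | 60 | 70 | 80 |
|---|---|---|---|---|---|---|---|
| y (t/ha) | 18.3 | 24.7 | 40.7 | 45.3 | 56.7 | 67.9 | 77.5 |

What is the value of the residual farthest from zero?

e = 3.4

x=20: ŷ = -2.7 + 20 = 17.3; e = 18.3 − 17.3 = 1
x=30: ŷ = -2.7 + 30 = 27.3; e = 24.7 − 27.3 = -2.6
x=40: ŷ = -2.7 + 40 = 37.3; e = 40.7 − 37.3 = 3.4
x=50: ŷ = -2.7 + 50 = 47.3; e = 45.3 − 47.3 = -2
x=60: ŷ = -2.7 + 60 = 57.3; e = 56.7 − 57.3 = -0.6
x=70: ŷ = -2.7 + 70 = 67.3; e = 67.9 − 67.3 = 0.6
x=80: ŷ = -2.7 + 80 = 77.3; e = 77.5 − 77.3 = 0.2
Largest |e| is 3.4 at x = 40, residual 3.4.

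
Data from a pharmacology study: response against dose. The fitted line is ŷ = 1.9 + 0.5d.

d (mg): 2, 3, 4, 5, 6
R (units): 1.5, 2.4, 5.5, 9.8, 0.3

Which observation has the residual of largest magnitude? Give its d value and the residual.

d=2: ŷ = 1.9 + 0.5·2 = 2.9; e = 1.5 − 2.9 = -1.4
d=3: ŷ = 1.9 + 0.5·3 = 3.4; e = 2.4 − 3.4 = -1
d=4: ŷ = 1.9 + 0.5·4 = 3.9; e = 5.5 − 3.9 = 1.6
d=5: ŷ = 1.9 + 0.5·5 = 4.4; e = 9.8 − 4.4 = 5.4
d=6: ŷ = 1.9 + 0.5·6 = 4.9; e = 0.3 − 4.9 = -4.6
Largest |e| is 5.4 at d = 5, residual 5.4.

d = 5, e = 5.4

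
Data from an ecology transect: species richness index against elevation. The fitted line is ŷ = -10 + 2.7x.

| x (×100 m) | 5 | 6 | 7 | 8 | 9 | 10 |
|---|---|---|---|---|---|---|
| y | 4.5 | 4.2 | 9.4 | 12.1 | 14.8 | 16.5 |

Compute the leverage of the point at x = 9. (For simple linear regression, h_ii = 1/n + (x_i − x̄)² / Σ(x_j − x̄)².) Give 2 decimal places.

x̄ = (5 + 6 + 7 + 8 + 9 + 10)/6 = 7.5
Σ(x − x̄)² = 6.25 + 2.25 + 0.25 + 0.25 + 2.25 + 6.25 = 17.5
h = 1/6 + (1.5)²/17.5 = 0.166667 + 0.128571 = 0.30

h = 0.30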